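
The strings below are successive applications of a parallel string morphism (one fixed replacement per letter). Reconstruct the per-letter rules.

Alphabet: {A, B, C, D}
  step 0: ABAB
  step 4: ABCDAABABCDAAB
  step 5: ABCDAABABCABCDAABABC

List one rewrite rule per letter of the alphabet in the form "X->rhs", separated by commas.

A->AB, B->C, C->D, D->A

  step 4 ⇒ step 5: ABCDAABABCDAAB ⇒ AB·C·D·A·AB·AB·C·AB·C·D·A·AB·AB·C
    A ↦ AB
    B ↦ C
    C ↦ D
    D ↦ A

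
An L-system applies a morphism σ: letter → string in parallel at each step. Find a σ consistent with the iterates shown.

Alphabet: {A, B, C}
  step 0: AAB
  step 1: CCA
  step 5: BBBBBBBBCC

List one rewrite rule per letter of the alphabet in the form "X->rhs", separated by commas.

A->C, B->A, C->BB

  step 0 ⇒ step 1: AAB ⇒ C·C·A
    A ↦ C
    B ↦ A
    C ↦ BB  (constrained at step 1)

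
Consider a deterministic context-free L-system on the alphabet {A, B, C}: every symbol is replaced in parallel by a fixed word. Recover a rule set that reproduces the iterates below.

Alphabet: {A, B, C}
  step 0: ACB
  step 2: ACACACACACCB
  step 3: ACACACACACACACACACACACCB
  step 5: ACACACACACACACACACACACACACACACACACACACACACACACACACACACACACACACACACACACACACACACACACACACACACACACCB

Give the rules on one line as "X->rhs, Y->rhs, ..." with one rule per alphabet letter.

A->AC, B->CB, C->AC

  step 2 ⇒ step 3: ACACACACACCB ⇒ AC·AC·AC·AC·AC·AC·AC·AC·AC·AC·AC·CB
    A ↦ AC
    B ↦ CB
    C ↦ AC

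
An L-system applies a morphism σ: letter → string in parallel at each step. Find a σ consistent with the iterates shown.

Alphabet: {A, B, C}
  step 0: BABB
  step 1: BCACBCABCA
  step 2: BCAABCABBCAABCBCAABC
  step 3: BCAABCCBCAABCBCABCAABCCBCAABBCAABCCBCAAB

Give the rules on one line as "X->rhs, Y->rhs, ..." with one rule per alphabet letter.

A->C, B->BCA, C->AB

  step 2 ⇒ step 3: BCAABCABBCAABCBCAABC ⇒ BCA·AB·C·C·BCA·AB·C·BCA·BCA·AB·C·C·BCA·AB·BCA·AB·C·C·BCA·AB
    A ↦ C
    B ↦ BCA
    C ↦ AB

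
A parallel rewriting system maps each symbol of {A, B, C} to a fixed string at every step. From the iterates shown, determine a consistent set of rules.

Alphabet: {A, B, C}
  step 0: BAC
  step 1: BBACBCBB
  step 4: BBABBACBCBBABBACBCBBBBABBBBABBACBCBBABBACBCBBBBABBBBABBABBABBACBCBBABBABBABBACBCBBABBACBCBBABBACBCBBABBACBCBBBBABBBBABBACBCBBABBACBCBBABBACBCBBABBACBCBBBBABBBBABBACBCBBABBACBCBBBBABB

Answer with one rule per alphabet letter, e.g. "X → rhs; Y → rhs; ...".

  step 0 ⇒ step 1: BAC ⇒ BBA·CBC·BB
    A ↦ CBC
    B ↦ BBA
    C ↦ BB

A->CBC, B->BBA, C->BB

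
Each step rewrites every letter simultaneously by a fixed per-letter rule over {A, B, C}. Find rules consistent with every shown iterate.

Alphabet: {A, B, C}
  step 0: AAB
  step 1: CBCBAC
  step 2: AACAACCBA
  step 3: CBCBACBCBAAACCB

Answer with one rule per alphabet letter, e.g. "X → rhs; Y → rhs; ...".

A->CB, B->AC, C->A

  step 2 ⇒ step 3: AACAACCBA ⇒ CB·CB·A·CB·CB·A·A·AC·CB
    A ↦ CB
    B ↦ AC
    C ↦ A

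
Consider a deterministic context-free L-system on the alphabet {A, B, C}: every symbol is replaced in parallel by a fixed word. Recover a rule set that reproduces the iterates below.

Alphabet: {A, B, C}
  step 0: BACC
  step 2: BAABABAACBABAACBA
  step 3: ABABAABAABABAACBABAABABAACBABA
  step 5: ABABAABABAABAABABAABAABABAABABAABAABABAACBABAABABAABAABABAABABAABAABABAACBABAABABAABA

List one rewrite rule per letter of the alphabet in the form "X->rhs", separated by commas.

  step 2 ⇒ step 3: BAABABAACBABAACBA ⇒ A·BA·BA·A·BA·A·BA·BA·ACB·A·BA·A·BA·BA·ACB·A·BA
    A ↦ BA
    B ↦ A
    C ↦ ACB

A->BA, B->A, C->ACB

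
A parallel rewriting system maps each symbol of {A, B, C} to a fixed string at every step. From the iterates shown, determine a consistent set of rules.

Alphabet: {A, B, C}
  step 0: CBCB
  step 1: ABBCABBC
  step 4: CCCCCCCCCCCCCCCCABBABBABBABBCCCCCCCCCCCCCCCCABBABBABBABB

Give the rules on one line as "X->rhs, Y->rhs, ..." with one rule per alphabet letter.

A->CC, B->C, C->ABB

  step 0 ⇒ step 1: CBCB ⇒ ABB·C·ABB·C
    B ↦ C
    C ↦ ABB
    A ↦ CC  (constrained at step 1)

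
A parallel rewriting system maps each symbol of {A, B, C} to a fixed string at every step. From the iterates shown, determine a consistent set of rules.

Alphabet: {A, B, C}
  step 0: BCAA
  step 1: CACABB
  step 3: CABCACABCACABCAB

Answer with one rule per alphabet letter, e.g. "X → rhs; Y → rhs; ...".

  step 0 ⇒ step 1: BCAA ⇒ CA·CA·B·B
    A ↦ B
    B ↦ CA
    C ↦ CA

A->B, B->CA, C->CA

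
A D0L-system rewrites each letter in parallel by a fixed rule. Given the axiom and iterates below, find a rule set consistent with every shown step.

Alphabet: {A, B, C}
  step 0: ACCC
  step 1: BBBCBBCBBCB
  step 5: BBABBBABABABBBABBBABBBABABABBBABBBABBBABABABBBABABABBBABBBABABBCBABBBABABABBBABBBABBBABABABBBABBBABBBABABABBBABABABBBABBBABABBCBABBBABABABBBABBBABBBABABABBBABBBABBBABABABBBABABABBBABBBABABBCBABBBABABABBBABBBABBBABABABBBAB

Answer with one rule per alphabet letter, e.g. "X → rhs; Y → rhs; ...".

  step 0 ⇒ step 1: ACCC ⇒ BB·BCB·BCB·BCB
    A ↦ BB
    C ↦ BCB
    B ↦ AB  (constrained at step 1)

A->BB, B->AB, C->BCB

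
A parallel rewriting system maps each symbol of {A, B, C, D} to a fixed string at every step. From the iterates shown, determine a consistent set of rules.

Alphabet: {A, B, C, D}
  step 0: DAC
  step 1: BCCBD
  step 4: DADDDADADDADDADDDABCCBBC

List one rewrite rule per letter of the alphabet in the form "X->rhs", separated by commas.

  step 0 ⇒ step 1: DAC ⇒ BC·CB·D
    A ↦ CB
    C ↦ D
    D ↦ BC
    B ↦ DA  (constrained at step 1)

A->CB, B->DA, C->D, D->BC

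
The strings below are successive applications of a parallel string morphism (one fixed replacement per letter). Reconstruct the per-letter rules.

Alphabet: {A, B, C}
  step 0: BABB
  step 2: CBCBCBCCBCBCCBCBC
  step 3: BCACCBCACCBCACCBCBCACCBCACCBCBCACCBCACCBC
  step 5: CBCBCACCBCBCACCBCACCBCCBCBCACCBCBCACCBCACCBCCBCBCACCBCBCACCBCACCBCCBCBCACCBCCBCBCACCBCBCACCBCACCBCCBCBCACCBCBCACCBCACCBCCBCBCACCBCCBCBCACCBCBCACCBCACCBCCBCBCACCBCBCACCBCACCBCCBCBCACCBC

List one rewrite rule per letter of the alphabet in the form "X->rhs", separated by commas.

A->C, B->ACC, C->BC

  step 2 ⇒ step 3: CBCBCBCCBCBCCBCBC ⇒ BC·ACC·BC·ACC·BC·ACC·BC·BC·ACC·BC·ACC·BC·BC·ACC·BC·ACC·BC
    B ↦ ACC
    C ↦ BC
    A ↦ C  (constrained at step 0)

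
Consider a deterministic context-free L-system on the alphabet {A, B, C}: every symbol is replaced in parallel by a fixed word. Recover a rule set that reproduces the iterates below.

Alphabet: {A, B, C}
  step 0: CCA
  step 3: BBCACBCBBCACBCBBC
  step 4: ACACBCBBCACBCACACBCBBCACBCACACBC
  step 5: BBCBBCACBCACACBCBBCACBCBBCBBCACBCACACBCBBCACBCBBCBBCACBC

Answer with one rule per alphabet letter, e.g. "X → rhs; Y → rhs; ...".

  step 4 ⇒ step 5: ACACBCBBCACBCACACBCBBCACBCACACBC ⇒ B·BC·B·BC·AC·BC·AC·AC·BC·B·BC·AC·BC·B·BC·B·BC·AC·BC·AC·AC·BC·B·BC·AC·BC·B·BC·B·BC·AC·BC
    A ↦ B
    B ↦ AC
    C ↦ BC

A->B, B->AC, C->BC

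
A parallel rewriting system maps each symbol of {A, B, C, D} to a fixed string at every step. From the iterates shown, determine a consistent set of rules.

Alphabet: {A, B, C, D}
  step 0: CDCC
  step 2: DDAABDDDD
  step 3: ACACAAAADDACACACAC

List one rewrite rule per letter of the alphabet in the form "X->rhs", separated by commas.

  step 2 ⇒ step 3: DDAABDDDD ⇒ AC·AC·AA·AA·DD·AC·AC·AC·AC
    A ↦ AA
    B ↦ DD
    D ↦ AC
    C ↦ B  (constrained at step 0)

A->AA, B->DD, C->B, D->AC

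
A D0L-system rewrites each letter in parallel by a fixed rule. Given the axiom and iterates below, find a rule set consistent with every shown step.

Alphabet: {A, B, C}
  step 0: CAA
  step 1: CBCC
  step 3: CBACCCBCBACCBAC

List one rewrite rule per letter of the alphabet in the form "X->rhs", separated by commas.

A->C, B->AC, C->CB

  step 0 ⇒ step 1: CAA ⇒ CB·C·C
    A ↦ C
    C ↦ CB
    B ↦ AC  (constrained at step 1)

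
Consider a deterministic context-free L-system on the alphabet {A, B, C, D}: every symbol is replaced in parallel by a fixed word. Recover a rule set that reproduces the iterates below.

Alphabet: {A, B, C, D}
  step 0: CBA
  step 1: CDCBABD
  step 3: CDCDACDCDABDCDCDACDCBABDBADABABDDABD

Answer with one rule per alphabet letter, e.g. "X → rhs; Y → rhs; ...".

  step 0 ⇒ step 1: CBA ⇒ CDC·BA·BD
    A ↦ BD
    B ↦ BA
    C ↦ CDC
    D ↦ DA  (constrained at step 1)

A->BD, B->BA, C->CDC, D->DA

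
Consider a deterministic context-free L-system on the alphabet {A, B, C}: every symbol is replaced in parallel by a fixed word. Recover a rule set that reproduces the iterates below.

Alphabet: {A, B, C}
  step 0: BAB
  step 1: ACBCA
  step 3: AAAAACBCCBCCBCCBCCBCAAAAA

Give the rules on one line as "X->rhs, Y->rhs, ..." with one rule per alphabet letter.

A->CBC, B->A, C->AA

  step 0 ⇒ step 1: BAB ⇒ A·CBC·A
    A ↦ CBC
    B ↦ A
    C ↦ AA  (constrained at step 1)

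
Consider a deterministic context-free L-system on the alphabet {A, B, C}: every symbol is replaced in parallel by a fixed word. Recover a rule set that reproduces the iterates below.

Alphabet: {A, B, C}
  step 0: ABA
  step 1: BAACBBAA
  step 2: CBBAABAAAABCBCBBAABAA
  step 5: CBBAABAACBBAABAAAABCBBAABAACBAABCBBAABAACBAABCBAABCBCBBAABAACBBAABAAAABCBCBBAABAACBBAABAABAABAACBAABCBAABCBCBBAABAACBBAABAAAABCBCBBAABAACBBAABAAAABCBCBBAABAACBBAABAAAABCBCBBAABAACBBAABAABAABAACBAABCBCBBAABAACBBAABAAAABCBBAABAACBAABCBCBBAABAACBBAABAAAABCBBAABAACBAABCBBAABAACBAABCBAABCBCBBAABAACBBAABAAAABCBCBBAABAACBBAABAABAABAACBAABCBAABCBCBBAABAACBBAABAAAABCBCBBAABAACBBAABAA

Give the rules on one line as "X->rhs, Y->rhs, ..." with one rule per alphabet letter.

A->BAA, B->CB, C->AAB

  step 1 ⇒ step 2: BAACBBAA ⇒ CB·BAA·BAA·AAB·CB·CB·BAA·BAA
    A ↦ BAA
    B ↦ CB
    C ↦ AAB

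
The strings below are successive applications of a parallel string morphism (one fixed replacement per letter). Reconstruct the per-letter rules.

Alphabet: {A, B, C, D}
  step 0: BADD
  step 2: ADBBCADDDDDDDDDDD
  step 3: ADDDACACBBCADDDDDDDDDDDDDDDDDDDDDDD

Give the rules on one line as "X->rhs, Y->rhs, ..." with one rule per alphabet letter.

  step 2 ⇒ step 3: ADBBCADDDDDDDDDDD ⇒ AD·DD·AC·AC·BBC·AD·DD·DD·DD·DD·DD·DD·DD·DD·DD·DD·DD
    A ↦ AD
    B ↦ AC
    C ↦ BBC
    D ↦ DD

A->AD, B->AC, C->BBC, D->DD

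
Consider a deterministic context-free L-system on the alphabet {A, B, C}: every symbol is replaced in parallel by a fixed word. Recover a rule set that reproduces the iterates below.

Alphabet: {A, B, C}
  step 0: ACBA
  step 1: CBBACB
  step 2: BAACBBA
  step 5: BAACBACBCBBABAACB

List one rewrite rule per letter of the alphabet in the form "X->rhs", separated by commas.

  step 1 ⇒ step 2: CBBACB ⇒ B·A·A·CB·B·A
    A ↦ CB
    B ↦ A
    C ↦ B

A->CB, B->A, C->B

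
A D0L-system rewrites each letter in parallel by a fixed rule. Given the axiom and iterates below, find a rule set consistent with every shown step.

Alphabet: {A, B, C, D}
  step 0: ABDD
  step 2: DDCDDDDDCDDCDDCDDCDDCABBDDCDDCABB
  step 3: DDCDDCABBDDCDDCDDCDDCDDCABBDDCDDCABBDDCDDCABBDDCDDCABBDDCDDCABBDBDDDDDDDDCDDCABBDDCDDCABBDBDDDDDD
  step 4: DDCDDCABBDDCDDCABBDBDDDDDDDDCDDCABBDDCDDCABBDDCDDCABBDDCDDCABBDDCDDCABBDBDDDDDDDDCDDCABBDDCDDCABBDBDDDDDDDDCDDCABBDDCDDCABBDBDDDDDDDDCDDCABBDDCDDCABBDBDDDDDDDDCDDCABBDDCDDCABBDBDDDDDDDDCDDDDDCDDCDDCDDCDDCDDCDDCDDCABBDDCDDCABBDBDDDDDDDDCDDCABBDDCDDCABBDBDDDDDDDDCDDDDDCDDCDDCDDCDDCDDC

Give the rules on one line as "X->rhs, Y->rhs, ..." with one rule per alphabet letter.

  step 3 ⇒ step 4: DDCDDCABBDDCDDCDDCDDCDDCABBDDCDDCABBDDCDDCABBDDCDDCABBDDCDDCABBDBDDDDDDDDCDDCABBDDCDDCABBDBDDDDDD ⇒ DDC·DDC·ABB·DDC·DDC·ABB·DB·DDD·DDD·DDC·DDC·ABB·DDC·DDC·ABB·DDC·DDC·ABB·DDC·DDC·ABB·DDC·DDC·ABB·DB·DDD·DDD·DDC·DDC·ABB·DDC·DDC·ABB·DB·DDD·DDD·DDC·DDC·ABB·DDC·DDC·ABB·DB·DDD·DDD·DDC·DDC·ABB·DDC·DDC·ABB·DB·DDD·DDD·DDC·DDC·ABB·DDC·DDC·ABB·DB·DDD·DDD·DDC·DDD·DDC·DDC·DDC·DDC·DDC·DDC·DDC·DDC·ABB·DDC·DDC·ABB·DB·DDD·DDD·DDC·DDC·ABB·DDC·DDC·ABB·DB·DDD·DDD·DDC·DDD·DDC·DDC·DDC·DDC·DDC·DDC
    A ↦ DB
    B ↦ DDD
    C ↦ ABB
    D ↦ DDC

A->DB, B->DDD, C->ABB, D->DDC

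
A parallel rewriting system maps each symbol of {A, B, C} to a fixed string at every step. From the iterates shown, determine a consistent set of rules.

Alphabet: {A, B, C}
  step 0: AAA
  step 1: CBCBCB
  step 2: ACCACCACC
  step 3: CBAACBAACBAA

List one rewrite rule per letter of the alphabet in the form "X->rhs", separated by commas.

A->CB, B->CC, C->A

  step 2 ⇒ step 3: ACCACCACC ⇒ CB·A·A·CB·A·A·CB·A·A
    A ↦ CB
    C ↦ A
  step 1 ⇒ step 2: CBCBCB ⇒ A·CC·A·CC·A·CC
    B ↦ CC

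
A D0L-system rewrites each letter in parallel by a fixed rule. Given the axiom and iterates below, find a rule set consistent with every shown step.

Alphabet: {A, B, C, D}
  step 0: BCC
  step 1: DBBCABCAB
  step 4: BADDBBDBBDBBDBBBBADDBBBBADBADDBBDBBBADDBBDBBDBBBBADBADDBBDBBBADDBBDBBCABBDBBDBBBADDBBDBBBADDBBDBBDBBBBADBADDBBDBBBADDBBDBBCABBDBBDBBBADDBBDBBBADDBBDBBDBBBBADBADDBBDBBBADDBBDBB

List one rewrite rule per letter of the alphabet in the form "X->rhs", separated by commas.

  step 0 ⇒ step 1: BCC ⇒ DBB·CAB·CAB
    B ↦ DBB
    C ↦ CAB
    A ↦ B  (constrained at step 1)
    D ↦ BAD  (constrained at step 1)

A->B, B->DBB, C->CAB, D->BAD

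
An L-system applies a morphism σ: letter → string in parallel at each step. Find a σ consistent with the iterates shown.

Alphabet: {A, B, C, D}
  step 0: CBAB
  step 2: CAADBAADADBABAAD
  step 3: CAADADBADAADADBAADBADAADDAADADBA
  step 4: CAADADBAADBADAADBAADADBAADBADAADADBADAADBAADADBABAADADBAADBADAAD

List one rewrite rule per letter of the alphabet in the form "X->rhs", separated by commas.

A->AD, B->DA, C->CA, D->BA

  step 3 ⇒ step 4: CAADADBADAADADBAADBADAADDAADADBA ⇒ CA·AD·AD·BA·AD·BA·DA·AD·BA·AD·AD·BA·AD·BA·DA·AD·AD·BA·DA·AD·BA·AD·AD·BA·BA·AD·AD·BA·AD·BA·DA·AD
    A ↦ AD
    B ↦ DA
    C ↦ CA
    D ↦ BA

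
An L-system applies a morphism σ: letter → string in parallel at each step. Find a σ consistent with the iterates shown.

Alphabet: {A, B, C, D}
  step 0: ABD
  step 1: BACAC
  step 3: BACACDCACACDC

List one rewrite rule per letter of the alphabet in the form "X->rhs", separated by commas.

A->B, B->A, C->DC, D->CAC

  step 0 ⇒ step 1: ABD ⇒ B·A·CAC
    A ↦ B
    B ↦ A
    D ↦ CAC
    C ↦ DC  (constrained at step 1)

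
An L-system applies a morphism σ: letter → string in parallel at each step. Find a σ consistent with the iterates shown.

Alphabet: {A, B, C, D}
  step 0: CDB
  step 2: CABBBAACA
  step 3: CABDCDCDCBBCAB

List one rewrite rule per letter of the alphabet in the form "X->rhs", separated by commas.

A->B, B->DC, C->CA, D->AA

  step 2 ⇒ step 3: CABBBAACA ⇒ CA·B·DC·DC·DC·B·B·CA·B
    A ↦ B
    B ↦ DC
    C ↦ CA
    D ↦ AA  (constrained at step 0)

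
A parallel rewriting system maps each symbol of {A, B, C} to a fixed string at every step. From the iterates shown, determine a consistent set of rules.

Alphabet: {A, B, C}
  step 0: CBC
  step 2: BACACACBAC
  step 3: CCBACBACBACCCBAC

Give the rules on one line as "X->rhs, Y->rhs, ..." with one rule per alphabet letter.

  step 2 ⇒ step 3: BACACACBAC ⇒ CC·B·AC·B·AC·B·AC·CC·B·AC
    A ↦ B
    B ↦ CC
    C ↦ AC

A->B, B->CC, C->AC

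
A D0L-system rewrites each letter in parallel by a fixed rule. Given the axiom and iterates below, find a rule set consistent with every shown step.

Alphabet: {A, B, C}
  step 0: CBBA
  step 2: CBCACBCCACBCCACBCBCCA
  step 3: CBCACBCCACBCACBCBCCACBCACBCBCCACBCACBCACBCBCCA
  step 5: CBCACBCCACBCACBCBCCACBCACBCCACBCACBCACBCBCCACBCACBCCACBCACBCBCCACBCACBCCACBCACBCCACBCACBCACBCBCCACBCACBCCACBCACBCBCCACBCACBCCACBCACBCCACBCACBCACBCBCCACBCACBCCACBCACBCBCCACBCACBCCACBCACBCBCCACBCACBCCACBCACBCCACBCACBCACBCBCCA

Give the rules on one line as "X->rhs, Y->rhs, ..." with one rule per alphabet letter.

A->CCA, B->CA, C->CB

  step 2 ⇒ step 3: CBCACBCCACBCCACBCBCCA ⇒ CB·CA·CB·CCA·CB·CA·CB·CB·CCA·CB·CA·CB·CB·CCA·CB·CA·CB·CA·CB·CB·CCA
    A ↦ CCA
    B ↦ CA
    C ↦ CB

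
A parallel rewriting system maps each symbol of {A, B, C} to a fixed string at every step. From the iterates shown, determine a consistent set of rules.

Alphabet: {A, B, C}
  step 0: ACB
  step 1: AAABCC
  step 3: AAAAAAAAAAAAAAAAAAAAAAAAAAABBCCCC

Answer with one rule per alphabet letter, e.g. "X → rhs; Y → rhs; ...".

  step 0 ⇒ step 1: ACB ⇒ AAA·B·CC
    A ↦ AAA
    B ↦ CC
    C ↦ B

A->AAA, B->CC, C->B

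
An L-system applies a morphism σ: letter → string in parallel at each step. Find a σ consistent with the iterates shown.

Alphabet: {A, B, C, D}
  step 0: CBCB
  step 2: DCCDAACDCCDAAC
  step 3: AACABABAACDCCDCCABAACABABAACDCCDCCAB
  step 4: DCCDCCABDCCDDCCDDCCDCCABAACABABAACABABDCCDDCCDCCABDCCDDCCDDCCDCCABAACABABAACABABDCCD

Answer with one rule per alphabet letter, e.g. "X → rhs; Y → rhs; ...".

  step 3 ⇒ step 4: AACABABAACDCCDCCABAACABABAACDCCDCCAB ⇒ DCC·DCC·AB·DCC·D·DCC·D·DCC·DCC·AB·AAC·AB·AB·AAC·AB·AB·DCC·D·DCC·DCC·AB·DCC·D·DCC·D·DCC·DCC·AB·AAC·AB·AB·AAC·AB·AB·DCC·D
    A ↦ DCC
    B ↦ D
    C ↦ AB
    D ↦ AAC

A->DCC, B->D, C->AB, D->AAC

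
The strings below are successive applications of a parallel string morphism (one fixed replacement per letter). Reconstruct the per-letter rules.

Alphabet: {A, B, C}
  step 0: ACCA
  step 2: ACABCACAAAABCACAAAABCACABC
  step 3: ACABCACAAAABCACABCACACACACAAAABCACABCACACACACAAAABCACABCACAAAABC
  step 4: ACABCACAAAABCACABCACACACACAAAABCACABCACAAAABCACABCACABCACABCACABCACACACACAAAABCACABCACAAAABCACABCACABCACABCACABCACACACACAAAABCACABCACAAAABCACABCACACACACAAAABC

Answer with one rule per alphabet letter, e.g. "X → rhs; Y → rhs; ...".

  step 3 ⇒ step 4: ACABCACAAAABCACABCACACACACAAAABCACABCACACACACAAAABCACABCACAAAABC ⇒ AC·ABC·AC·AAA·ABC·AC·ABC·AC·AC·AC·AC·AAA·ABC·AC·ABC·AC·AAA·ABC·AC·ABC·AC·ABC·AC·ABC·AC·ABC·AC·AC·AC·AC·AAA·ABC·AC·ABC·AC·AAA·ABC·AC·ABC·AC·ABC·AC·ABC·AC·ABC·AC·AC·AC·AC·AAA·ABC·AC·ABC·AC·AAA·ABC·AC·ABC·AC·AC·AC·AC·AAA·ABC
    A ↦ AC
    B ↦ AAA
    C ↦ ABC

A->AC, B->AAA, C->ABC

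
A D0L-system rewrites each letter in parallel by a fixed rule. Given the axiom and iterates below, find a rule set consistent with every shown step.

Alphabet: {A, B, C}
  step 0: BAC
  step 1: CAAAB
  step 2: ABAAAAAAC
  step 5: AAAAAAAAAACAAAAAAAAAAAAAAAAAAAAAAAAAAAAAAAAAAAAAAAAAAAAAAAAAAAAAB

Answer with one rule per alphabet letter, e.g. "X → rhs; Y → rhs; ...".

A->AA, B->C, C->AB

  step 1 ⇒ step 2: CAAAB ⇒ AB·AA·AA·AA·C
    A ↦ AA
    B ↦ C
    C ↦ AB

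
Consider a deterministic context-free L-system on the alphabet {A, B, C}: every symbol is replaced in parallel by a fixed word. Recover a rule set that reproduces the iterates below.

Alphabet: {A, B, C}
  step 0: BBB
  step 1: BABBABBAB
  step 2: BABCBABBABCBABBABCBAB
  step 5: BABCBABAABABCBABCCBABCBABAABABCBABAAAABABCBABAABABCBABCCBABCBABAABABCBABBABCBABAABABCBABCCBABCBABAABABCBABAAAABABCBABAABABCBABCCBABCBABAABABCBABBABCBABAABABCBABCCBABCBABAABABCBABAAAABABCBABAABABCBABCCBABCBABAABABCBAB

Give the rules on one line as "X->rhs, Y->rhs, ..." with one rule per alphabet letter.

  step 1 ⇒ step 2: BABBABBAB ⇒ BAB·C·BAB·BAB·C·BAB·BAB·C·BAB
    A ↦ C
    B ↦ BAB
    C ↦ AA  (constrained at step 2)

A->C, B->BAB, C->AA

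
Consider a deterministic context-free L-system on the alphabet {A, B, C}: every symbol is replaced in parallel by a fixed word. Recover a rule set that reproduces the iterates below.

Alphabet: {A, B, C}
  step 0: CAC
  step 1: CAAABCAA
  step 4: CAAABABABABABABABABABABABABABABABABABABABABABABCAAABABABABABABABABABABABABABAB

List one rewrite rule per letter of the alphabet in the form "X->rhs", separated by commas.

  step 0 ⇒ step 1: CAC ⇒ CAA·AB·CAA
    A ↦ AB
    C ↦ CAA
    B ↦ AB  (constrained at step 1)

A->AB, B->AB, C->CAA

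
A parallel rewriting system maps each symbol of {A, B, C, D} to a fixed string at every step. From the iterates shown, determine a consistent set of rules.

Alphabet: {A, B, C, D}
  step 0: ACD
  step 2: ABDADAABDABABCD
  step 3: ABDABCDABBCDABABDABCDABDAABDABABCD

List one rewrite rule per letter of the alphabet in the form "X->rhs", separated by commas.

  step 2 ⇒ step 3: ABDADAABDABABCD ⇒ AB·DA·BCD·AB·BCD·AB·AB·DA·BCD·AB·DA·AB·DA·BA·BCD
    A ↦ AB
    B ↦ DA
    C ↦ BA
    D ↦ BCD

A->AB, B->DA, C->BA, D->BCD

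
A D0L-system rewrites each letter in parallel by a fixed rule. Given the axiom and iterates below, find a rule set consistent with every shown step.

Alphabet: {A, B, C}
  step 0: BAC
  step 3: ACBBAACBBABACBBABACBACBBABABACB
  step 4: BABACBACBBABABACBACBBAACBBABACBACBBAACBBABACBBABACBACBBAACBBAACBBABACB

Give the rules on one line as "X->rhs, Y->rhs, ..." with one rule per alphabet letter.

  step 3 ⇒ step 4: ACBBAACBBABACBBABACBACBBABABACB ⇒ BA·B·ACB·ACB·BA·BA·B·ACB·ACB·BA·ACB·BA·B·ACB·ACB·BA·ACB·BA·B·ACB·BA·B·ACB·ACB·BA·ACB·BA·ACB·BA·B·ACB
    A ↦ BA
    B ↦ ACB
    C ↦ B

A->BA, B->ACB, C->B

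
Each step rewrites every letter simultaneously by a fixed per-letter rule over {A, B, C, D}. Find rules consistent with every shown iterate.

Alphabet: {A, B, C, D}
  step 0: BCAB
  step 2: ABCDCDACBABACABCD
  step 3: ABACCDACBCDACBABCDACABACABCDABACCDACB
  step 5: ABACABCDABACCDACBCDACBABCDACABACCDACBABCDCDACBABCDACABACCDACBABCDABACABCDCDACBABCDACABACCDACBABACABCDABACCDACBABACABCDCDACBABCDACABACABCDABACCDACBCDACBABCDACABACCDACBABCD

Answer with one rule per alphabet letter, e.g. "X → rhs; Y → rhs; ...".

  step 2 ⇒ step 3: ABCDCDACBABACABCD ⇒ AB·AC·CD·ACB·CD·ACB·AB·CD·AC·AB·AC·AB·CD·AB·AC·CD·ACB
    A ↦ AB
    B ↦ AC
    C ↦ CD
    D ↦ ACB

A->AB, B->AC, C->CD, D->ACB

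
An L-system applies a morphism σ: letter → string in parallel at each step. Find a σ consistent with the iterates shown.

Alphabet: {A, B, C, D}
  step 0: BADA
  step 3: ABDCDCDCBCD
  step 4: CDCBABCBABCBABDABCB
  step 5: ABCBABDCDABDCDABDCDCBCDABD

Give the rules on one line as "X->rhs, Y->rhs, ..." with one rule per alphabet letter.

A->C, B->D, C->AB, D->CB

  step 4 ⇒ step 5: CDCBABCBABCBABDABCB ⇒ AB·CB·AB·D·C·D·AB·D·C·D·AB·D·C·D·CB·C·D·AB·D
    A ↦ C
    B ↦ D
    C ↦ AB
    D ↦ CB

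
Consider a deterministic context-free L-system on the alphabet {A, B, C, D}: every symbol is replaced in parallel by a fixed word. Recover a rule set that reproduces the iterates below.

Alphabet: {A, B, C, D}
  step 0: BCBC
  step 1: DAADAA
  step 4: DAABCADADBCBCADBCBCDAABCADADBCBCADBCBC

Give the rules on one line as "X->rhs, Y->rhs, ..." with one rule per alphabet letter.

  step 0 ⇒ step 1: BCBC ⇒ D·AA·D·AA
    B ↦ D
    C ↦ AA
    A ↦ BC  (constrained at step 1)
    D ↦ AD  (constrained at step 1)

A->BC, B->D, C->AA, D->AD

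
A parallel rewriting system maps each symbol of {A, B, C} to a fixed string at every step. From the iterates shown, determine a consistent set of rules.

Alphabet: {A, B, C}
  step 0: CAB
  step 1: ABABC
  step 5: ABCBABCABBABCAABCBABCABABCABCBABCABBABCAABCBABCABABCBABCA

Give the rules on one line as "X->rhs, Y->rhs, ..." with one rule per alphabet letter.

  step 0 ⇒ step 1: CAB ⇒ A·B·ABC
    A ↦ B
    B ↦ ABC
    C ↦ A

A->B, B->ABC, C->A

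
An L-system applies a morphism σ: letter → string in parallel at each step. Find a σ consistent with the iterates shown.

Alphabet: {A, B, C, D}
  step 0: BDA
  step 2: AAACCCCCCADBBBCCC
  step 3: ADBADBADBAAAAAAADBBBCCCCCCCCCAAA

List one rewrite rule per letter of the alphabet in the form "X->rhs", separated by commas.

  step 2 ⇒ step 3: AAACCCCCCADBBBCCC ⇒ ADB·ADB·ADB·A·A·A·A·A·A·ADB·BB·CCC·CCC·CCC·A·A·A
    A ↦ ADB
    B ↦ CCC
    C ↦ A
    D ↦ BB

A->ADB, B->CCC, C->A, D->BB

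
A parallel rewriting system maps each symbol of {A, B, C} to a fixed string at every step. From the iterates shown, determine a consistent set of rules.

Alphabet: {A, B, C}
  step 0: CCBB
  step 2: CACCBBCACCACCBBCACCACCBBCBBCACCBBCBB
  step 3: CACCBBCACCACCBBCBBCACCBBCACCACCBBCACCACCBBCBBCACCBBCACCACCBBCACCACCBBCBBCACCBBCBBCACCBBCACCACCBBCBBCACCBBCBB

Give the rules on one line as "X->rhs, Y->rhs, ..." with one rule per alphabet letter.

A->CBB, B->CBB, C->CAC

  step 2 ⇒ step 3: CACCBBCACCACCBBCACCACCBBCBBCACCBBCBB ⇒ CAC·CBB·CAC·CAC·CBB·CBB·CAC·CBB·CAC·CAC·CBB·CAC·CAC·CBB·CBB·CAC·CBB·CAC·CAC·CBB·CAC·CAC·CBB·CBB·CAC·CBB·CBB·CAC·CBB·CAC·CAC·CBB·CBB·CAC·CBB·CBB
    A ↦ CBB
    B ↦ CBB
    C ↦ CAC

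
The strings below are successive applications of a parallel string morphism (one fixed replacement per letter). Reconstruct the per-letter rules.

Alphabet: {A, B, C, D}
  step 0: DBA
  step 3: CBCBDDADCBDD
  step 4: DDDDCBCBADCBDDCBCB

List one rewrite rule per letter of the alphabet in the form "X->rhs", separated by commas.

  step 3 ⇒ step 4: CBCBDDADCBDD ⇒ D·D·D·D·CB·CB·AD·CB·D·D·CB·CB
    A ↦ AD
    B ↦ D
    C ↦ D
    D ↦ CB

A->AD, B->D, C->D, D->CB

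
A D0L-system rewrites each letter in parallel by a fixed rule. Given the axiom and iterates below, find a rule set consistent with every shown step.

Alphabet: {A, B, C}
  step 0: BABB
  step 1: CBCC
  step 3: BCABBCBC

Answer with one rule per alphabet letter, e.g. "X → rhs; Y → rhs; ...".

A->B, B->C, C->AB

  step 0 ⇒ step 1: BABB ⇒ C·B·C·C
    A ↦ B
    B ↦ C
    C ↦ AB  (constrained at step 1)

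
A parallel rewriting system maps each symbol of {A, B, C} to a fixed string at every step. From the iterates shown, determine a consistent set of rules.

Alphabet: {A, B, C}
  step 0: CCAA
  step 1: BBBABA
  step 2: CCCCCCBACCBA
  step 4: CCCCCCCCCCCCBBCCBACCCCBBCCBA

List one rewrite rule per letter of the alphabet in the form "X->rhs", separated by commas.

  step 1 ⇒ step 2: BBBABA ⇒ CC·CC·CC·BA·CC·BA
    A ↦ BA
    B ↦ CC
  step 0 ⇒ step 1: CCAA ⇒ B·B·BA·BA
    C ↦ B

A->BA, B->CC, C->B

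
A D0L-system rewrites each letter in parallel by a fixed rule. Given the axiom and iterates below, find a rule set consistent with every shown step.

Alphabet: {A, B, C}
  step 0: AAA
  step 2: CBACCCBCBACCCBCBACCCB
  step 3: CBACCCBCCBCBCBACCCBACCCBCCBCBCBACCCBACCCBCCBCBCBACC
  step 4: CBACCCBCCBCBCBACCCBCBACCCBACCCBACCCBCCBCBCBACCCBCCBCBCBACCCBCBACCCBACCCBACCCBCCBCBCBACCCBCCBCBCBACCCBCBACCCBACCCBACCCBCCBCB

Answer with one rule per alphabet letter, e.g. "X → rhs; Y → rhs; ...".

  step 3 ⇒ step 4: CBACCCBCCBCBCBACCCBACCCBCCBCBCBACCCBACCCBCCBCBCBACC ⇒ CB·ACC·CBC·CB·CB·CB·ACC·CB·CB·ACC·CB·ACC·CB·ACC·CBC·CB·CB·CB·ACC·CBC·CB·CB·CB·ACC·CB·CB·ACC·CB·ACC·CB·ACC·CBC·CB·CB·CB·ACC·CBC·CB·CB·CB·ACC·CB·CB·ACC·CB·ACC·CB·ACC·CBC·CB·CB
    A ↦ CBC
    B ↦ ACC
    C ↦ CB

A->CBC, B->ACC, C->CB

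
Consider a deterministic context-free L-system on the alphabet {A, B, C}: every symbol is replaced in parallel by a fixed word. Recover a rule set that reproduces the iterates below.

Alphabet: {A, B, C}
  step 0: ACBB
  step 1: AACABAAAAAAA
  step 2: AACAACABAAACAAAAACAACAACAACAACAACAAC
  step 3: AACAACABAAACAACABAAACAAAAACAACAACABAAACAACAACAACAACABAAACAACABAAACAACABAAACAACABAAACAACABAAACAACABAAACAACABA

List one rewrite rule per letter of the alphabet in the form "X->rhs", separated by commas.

A->AAC, B->AAA, C->ABA

  step 2 ⇒ step 3: AACAACABAAACAAAAACAACAACAACAACAACAAC ⇒ AAC·AAC·ABA·AAC·AAC·ABA·AAC·AAA·AAC·AAC·AAC·ABA·AAC·AAC·AAC·AAC·AAC·ABA·AAC·AAC·ABA·AAC·AAC·ABA·AAC·AAC·ABA·AAC·AAC·ABA·AAC·AAC·ABA·AAC·AAC·ABA
    A ↦ AAC
    B ↦ AAA
    C ↦ ABA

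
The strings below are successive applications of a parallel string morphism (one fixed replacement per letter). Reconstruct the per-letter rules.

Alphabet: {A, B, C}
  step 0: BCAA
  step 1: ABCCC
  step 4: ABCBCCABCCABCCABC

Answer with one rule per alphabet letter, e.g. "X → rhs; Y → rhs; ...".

A->C, B->A, C->BC

  step 0 ⇒ step 1: BCAA ⇒ A·BC·C·C
    A ↦ C
    B ↦ A
    C ↦ BC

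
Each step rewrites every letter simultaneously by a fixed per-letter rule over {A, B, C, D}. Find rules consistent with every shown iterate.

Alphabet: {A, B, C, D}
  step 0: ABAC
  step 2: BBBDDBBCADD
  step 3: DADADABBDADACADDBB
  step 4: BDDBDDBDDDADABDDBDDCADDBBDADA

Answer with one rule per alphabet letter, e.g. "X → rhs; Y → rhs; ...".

A->DD, B->DA, C->CA, D->B

  step 3 ⇒ step 4: DADADABBDADACADDBB ⇒ B·DD·B·DD·B·DD·DA·DA·B·DD·B·DD·CA·DD·B·B·DA·DA
    A ↦ DD
    B ↦ DA
    C ↦ CA
    D ↦ B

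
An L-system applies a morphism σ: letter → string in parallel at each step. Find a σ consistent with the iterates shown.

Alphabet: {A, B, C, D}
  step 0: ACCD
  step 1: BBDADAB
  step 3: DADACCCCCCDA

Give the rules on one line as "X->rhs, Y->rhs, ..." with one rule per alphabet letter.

A->BB, B->C, C->DA, D->B

  step 0 ⇒ step 1: ACCD ⇒ BB·DA·DA·B
    A ↦ BB
    C ↦ DA
    D ↦ B
    B ↦ C  (constrained at step 1)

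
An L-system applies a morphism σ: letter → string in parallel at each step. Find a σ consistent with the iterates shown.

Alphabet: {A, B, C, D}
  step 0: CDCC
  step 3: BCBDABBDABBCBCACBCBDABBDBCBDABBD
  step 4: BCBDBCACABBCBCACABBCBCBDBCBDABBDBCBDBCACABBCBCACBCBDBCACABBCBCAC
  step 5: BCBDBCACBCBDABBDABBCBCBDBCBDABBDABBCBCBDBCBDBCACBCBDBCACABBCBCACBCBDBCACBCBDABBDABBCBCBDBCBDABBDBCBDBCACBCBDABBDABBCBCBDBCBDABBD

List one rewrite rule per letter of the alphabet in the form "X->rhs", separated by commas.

  step 4 ⇒ step 5: BCBDBCACABBCBCACABBCBCBDBCBDABBDBCBDBCACABBCBCACBCBDBCACABBCBCAC ⇒ BC·BD·BC·AC·BC·BD·AB·BD·AB·BC·BC·BD·BC·BD·AB·BD·AB·BC·BC·BD·BC·BD·BC·AC·BC·BD·BC·AC·AB·BC·BC·AC·BC·BD·BC·AC·BC·BD·AB·BD·AB·BC·BC·BD·BC·BD·AB·BD·BC·BD·BC·AC·BC·BD·AB·BD·AB·BC·BC·BD·BC·BD·AB·BD
    A ↦ AB
    B ↦ BC
    C ↦ BD
    D ↦ AC

A->AB, B->BC, C->BD, D->AC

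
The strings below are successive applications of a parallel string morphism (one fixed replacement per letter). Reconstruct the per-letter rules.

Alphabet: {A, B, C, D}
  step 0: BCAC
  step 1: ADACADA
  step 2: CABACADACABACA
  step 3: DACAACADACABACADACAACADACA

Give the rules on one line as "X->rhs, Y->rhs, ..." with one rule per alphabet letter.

  step 2 ⇒ step 3: CABACADACABACA ⇒ DA·CA·A·CA·DA·CA·BA·CA·DA·CA·A·CA·DA·CA
    A ↦ CA
    B ↦ A
    C ↦ DA
    D ↦ BA

A->CA, B->A, C->DA, D->BA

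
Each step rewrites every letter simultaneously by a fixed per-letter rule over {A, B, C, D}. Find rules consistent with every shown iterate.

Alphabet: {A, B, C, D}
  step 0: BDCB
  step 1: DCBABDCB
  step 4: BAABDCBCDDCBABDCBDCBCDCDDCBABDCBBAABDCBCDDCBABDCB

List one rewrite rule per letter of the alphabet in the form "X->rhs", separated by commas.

  step 0 ⇒ step 1: BDCB ⇒ DCB·A·B·DCB
    B ↦ DCB
    C ↦ B
    D ↦ A
    A ↦ CD  (constrained at step 1)

A->CD, B->DCB, C->B, D->A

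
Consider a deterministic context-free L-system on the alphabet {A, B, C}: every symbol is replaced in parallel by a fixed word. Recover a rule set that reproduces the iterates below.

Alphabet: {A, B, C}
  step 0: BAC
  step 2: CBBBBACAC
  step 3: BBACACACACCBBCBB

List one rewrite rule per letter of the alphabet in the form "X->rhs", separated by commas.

  step 2 ⇒ step 3: CBBBBACAC ⇒ BB·AC·AC·AC·AC·C·BB·C·BB
    A ↦ C
    B ↦ AC
    C ↦ BB

A->C, B->AC, C->BB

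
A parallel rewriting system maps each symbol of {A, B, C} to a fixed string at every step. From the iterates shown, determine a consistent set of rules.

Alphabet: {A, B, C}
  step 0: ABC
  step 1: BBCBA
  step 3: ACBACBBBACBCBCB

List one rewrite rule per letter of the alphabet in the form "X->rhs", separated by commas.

A->BB, B->CB, C->A

  step 0 ⇒ step 1: ABC ⇒ BB·CB·A
    A ↦ BB
    B ↦ CB
    C ↦ A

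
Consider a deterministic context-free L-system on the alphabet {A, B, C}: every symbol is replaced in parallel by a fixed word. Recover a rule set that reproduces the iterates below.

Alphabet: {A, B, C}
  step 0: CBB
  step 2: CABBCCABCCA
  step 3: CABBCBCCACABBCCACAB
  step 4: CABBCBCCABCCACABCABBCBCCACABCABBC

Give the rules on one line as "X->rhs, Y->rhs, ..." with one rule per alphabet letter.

A->B, B->BC, C->CA

  step 3 ⇒ step 4: CABBCBCCACABBCCACAB ⇒ CA·B·BC·BC·CA·BC·CA·CA·B·CA·B·BC·BC·CA·CA·B·CA·B·BC
    A ↦ B
    B ↦ BC
    C ↦ CA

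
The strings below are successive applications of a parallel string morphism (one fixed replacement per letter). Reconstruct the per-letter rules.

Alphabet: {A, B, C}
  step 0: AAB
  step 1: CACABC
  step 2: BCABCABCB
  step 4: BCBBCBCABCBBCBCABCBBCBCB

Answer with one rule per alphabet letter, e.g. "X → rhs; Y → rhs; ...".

  step 1 ⇒ step 2: CACABC ⇒ B·CA·B·CA·BC·B
    A ↦ CA
    B ↦ BC
    C ↦ B

A->CA, B->BC, C->B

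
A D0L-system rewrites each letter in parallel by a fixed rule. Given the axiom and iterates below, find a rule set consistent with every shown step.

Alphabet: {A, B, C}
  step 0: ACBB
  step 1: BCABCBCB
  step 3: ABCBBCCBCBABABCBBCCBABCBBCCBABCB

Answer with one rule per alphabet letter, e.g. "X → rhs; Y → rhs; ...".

  step 0 ⇒ step 1: ACBB ⇒ BC·AB·CB·CB
    A ↦ BC
    B ↦ CB
    C ↦ AB

A->BC, B->CB, C->AB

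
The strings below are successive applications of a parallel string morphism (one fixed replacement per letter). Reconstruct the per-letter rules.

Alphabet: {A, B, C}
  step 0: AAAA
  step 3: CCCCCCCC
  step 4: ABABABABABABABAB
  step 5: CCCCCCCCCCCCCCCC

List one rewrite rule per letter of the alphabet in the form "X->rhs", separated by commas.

A->C, B->C, C->AB

  step 4 ⇒ step 5: ABABABABABABABAB ⇒ C·C·C·C·C·C·C·C·C·C·C·C·C·C·C·C
    A ↦ C
    B ↦ C
  step 3 ⇒ step 4: CCCCCCCC ⇒ AB·AB·AB·AB·AB·AB·AB·AB
    C ↦ AB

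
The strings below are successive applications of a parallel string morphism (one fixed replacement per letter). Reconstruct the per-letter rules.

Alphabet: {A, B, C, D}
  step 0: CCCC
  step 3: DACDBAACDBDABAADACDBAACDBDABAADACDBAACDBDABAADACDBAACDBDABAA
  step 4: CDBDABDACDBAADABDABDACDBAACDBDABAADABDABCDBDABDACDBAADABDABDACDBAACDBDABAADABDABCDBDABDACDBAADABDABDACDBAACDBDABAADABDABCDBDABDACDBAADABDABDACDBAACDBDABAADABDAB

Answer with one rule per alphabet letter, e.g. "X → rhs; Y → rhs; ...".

  step 3 ⇒ step 4: DACDBAACDBDABAADACDBAACDBDABAADACDBAACDBDABAADACDBAACDBDABAA ⇒ CDB·DAB·DA·CDB·AA·DAB·DAB·DA·CDB·AA·CDB·DAB·AA·DAB·DAB·CDB·DAB·DA·CDB·AA·DAB·DAB·DA·CDB·AA·CDB·DAB·AA·DAB·DAB·CDB·DAB·DA·CDB·AA·DAB·DAB·DA·CDB·AA·CDB·DAB·AA·DAB·DAB·CDB·DAB·DA·CDB·AA·DAB·DAB·DA·CDB·AA·CDB·DAB·AA·DAB·DAB
    A ↦ DAB
    B ↦ AA
    C ↦ DA
    D ↦ CDB

A->DAB, B->AA, C->DA, D->CDB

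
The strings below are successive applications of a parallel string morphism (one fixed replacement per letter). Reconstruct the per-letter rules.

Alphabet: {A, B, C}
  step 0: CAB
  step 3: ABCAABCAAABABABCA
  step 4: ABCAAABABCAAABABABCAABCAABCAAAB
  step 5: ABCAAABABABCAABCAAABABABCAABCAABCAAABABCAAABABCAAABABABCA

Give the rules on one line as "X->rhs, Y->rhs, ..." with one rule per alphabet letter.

  step 4 ⇒ step 5: ABCAAABABCAAABABABCAABCAABCAAAB ⇒ AB·CA·A·AB·AB·AB·CA·AB·CA·A·AB·AB·AB·CA·AB·CA·AB·CA·A·AB·AB·CA·A·AB·AB·CA·A·AB·AB·AB·CA
    A ↦ AB
    B ↦ CA
    C ↦ A

A->AB, B->CA, C->A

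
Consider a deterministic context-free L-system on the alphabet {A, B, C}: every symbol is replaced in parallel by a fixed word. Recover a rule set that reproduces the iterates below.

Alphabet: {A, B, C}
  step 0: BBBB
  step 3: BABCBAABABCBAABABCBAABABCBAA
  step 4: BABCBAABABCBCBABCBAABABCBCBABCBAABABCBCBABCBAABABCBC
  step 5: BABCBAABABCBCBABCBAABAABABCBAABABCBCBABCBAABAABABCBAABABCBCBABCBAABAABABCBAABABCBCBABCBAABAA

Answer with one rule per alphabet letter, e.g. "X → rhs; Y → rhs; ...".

  step 4 ⇒ step 5: BABCBAABABCBCBABCBAABABCBCBABCBAABABCBCBABCBAABABCBC ⇒ BA·BC·BA·A·BA·BC·BC·BA·BC·BA·A·BA·A·BA·BC·BA·A·BA·BC·BC·BA·BC·BA·A·BA·A·BA·BC·BA·A·BA·BC·BC·BA·BC·BA·A·BA·A·BA·BC·BA·A·BA·BC·BC·BA·BC·BA·A·BA·A
    A ↦ BC
    B ↦ BA
    C ↦ A

A->BC, B->BA, C->A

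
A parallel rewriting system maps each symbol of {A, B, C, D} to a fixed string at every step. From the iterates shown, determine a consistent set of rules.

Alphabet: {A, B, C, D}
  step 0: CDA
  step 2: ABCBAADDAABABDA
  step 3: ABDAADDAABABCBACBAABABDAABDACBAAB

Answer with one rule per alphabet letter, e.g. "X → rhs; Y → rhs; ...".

A->AB, B->DA, C->AD, D->CBA

  step 2 ⇒ step 3: ABCBAADDAABABDA ⇒ AB·DA·AD·DA·AB·AB·CBA·CBA·AB·AB·DA·AB·DA·CBA·AB
    A ↦ AB
    B ↦ DA
    C ↦ AD
    D ↦ CBA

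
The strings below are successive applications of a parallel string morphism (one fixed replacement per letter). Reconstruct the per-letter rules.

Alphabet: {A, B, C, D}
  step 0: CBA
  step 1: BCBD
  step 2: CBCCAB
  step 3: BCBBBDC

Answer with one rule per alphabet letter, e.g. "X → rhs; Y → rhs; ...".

  step 2 ⇒ step 3: CBCCAB ⇒ B·C·B·B·BD·C
    A ↦ BD
    B ↦ C
    C ↦ B
  step 1 ⇒ step 2: BCBD ⇒ C·B·C·CAB
    D ↦ CAB

A->BD, B->C, C->B, D->CAB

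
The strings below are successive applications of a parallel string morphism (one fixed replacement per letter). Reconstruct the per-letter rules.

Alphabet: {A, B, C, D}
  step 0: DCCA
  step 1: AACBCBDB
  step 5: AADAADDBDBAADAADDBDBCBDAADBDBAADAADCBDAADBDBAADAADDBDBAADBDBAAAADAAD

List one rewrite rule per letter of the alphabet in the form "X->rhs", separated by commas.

  step 0 ⇒ step 1: DCCA ⇒ AA·CB·CB·DB
    A ↦ DB
    C ↦ CB
    D ↦ AA
    B ↦ D  (constrained at step 1)

A->DB, B->D, C->CB, D->AA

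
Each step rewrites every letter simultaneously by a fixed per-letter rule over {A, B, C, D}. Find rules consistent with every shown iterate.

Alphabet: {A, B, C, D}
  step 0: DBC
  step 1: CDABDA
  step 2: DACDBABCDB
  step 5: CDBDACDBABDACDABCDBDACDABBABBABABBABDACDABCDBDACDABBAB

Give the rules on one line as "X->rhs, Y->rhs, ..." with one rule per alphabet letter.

A->B, B->AB, C->DA, D->CD

  step 1 ⇒ step 2: CDABDA ⇒ DA·CD·B·AB·CD·B
    A ↦ B
    B ↦ AB
    C ↦ DA
    D ↦ CD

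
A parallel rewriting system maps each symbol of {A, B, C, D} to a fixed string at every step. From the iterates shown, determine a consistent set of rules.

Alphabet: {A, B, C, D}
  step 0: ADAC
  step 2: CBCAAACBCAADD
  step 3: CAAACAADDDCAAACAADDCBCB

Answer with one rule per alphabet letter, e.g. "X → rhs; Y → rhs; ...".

  step 2 ⇒ step 3: CBCAAACBCAADD ⇒ CAA·A·CAA·D·D·D·CAA·A·CAA·D·D·CB·CB
    A ↦ D
    B ↦ A
    C ↦ CAA
    D ↦ CB

A->D, B->A, C->CAA, D->CB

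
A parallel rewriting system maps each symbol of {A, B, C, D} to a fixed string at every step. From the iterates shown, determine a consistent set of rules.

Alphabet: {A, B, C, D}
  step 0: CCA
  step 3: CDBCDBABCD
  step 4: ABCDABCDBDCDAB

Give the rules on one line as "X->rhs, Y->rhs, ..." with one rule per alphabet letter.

  step 3 ⇒ step 4: CDBCDBABCD ⇒ A·B·CD·A·B·CD·BD·CD·A·B
    A ↦ BD
    B ↦ CD
    C ↦ A
    D ↦ B

A->BD, B->CD, C->A, D->B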